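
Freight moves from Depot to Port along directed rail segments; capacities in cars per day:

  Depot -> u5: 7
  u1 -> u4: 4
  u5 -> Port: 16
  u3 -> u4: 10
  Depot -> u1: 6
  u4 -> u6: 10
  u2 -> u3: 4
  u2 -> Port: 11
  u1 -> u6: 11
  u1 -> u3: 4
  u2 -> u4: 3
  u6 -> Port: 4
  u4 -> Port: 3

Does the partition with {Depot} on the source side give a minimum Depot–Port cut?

Yes — it is a minimum cut (capacity 13).

Given cut capacity: 6 + 7 = 13.
Augment Depot→u5→Port: bottleneck 7, flow now 7.
Augment Depot→u1→u4→Port: bottleneck 3, flow now 10.
Augment Depot→u1→u6→Port: bottleneck 3, flow now 13.
No augmenting path remains; maximum flow = 13.
Cut capacity 13 equals the max flow, so it is a minimum cut.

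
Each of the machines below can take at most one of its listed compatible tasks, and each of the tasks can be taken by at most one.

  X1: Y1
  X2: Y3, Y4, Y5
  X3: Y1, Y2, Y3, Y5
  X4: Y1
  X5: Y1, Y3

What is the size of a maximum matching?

4

Unit-capacity flow: source→left, listed edges, right→sink; max matching = max flow.
Augmenting path X1→Y1 (+1); matched 1.
Augmenting path X2→Y3 (+1); matched 2.
Augmenting path X3→Y2 (+1); matched 3.
Augmenting path X5→Y3→X2→Y4 (+1); matched 4.
No augmenting path remains; maximum matching = 4.
König certificate: {X2, X3, X5, Y1} is a vertex cover of size 4 (every listed pair touches it), so no matching can be larger.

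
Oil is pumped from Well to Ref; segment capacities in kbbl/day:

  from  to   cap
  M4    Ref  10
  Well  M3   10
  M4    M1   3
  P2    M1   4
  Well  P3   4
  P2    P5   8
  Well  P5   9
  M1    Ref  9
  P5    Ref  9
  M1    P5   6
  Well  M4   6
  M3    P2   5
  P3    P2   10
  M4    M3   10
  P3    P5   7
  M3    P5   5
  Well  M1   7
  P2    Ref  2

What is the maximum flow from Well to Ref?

26

Augment Well→M4→Ref: bottleneck 6, flow now 6.
Augment Well→M1→Ref: bottleneck 7, flow now 13.
Augment Well→P5→Ref: bottleneck 9, flow now 22.
Augment Well→M3→P2→Ref: bottleneck 2, flow now 24.
Augment Well→M3→P2→M1→Ref: bottleneck 2, flow now 26.
No augmenting path remains; maximum flow = 26.
In the residual graph, reachable from Well: {Well, M3, P3, P2, M1, P5}.
Min-cut edges: Well→M4 (6), P2→Ref (2), M1→Ref (9), P5→Ref (9); capacity 6 + 2 + 9 + 9 = 26.
This cut is saturated, so no flow can exceed 26.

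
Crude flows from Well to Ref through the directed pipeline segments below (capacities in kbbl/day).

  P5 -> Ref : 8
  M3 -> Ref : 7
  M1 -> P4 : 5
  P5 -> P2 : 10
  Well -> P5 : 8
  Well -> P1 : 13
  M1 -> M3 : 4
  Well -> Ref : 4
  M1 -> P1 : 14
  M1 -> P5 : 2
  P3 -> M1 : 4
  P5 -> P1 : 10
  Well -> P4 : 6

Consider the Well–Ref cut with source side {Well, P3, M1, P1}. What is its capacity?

29

Edges leaving {Well, P3, M1, P1}: Well→P5 (8), Well→P4 (6), Well→Ref (4), M1→P5 (2), M1→M3 (4), M1→P4 (5).
Cut capacity = 8 + 6 + 4 + 2 + 4 + 5 = 29.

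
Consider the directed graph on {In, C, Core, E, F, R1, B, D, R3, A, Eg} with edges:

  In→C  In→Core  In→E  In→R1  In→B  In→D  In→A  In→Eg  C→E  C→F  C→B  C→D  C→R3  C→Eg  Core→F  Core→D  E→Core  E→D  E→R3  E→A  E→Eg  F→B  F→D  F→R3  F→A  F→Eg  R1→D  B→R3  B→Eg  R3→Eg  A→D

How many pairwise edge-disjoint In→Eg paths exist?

5

Assign every edge capacity 1; by Menger, the answer equals the max flow.
Path In→Eg (+1); total 1.
Path In→C→Eg (+1); total 2.
Path In→E→Eg (+1); total 3.
Path In→B→Eg (+1); total 4.
Path In→Core→F→Eg (+1); total 5.
No residual In→Eg path; max flow = 5.
Certifying cut of size 5: {In→B, In→C, In→Core, In→E, In→Eg}.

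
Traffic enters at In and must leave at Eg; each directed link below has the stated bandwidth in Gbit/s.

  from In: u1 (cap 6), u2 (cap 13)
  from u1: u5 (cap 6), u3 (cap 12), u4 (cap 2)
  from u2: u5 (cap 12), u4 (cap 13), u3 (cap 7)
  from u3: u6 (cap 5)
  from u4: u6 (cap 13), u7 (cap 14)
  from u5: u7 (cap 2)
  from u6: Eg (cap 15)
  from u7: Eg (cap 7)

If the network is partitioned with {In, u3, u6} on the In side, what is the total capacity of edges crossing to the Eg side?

Edges leaving {In, u3, u6}: In→u1 (6), In→u2 (13), u6→Eg (15).
Cut capacity = 6 + 13 + 15 = 34.

34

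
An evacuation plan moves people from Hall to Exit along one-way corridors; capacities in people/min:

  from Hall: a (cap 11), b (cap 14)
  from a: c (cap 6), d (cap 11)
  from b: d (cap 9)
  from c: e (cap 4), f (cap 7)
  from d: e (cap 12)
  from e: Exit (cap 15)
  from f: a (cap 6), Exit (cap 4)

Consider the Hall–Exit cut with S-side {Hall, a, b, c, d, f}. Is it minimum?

No — its capacity is 20, but the minimum cut has capacity 18.

Given cut capacity: 4 + 12 + 4 = 20.
Augment Hall→a→c→e→Exit: bottleneck 4, flow now 4.
Augment Hall→a→c→f→Exit: bottleneck 2, flow now 6.
Augment Hall→a→d→e→Exit: bottleneck 5, flow now 11.
Augment Hall→b→d→e→Exit: bottleneck 6, flow now 17.
Augment Hall→b→d→e→c→f→Exit: bottleneck 1, flow now 18. (uses reverse residual edge)
No augmenting path remains; maximum flow = 18.
In the residual graph, reachable from Hall: {Hall, a, b, d}.
Min-cut edges: a→c (6), d→e (12); capacity 6 + 12 = 18.
Cut capacity 20 exceeds the max flow 18, so it is not minimum.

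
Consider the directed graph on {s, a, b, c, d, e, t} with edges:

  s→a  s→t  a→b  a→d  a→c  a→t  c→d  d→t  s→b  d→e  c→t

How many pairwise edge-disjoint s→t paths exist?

Assign every edge capacity 1; by Menger, the answer equals the max flow.
Path s→t (+1); total 1.
Path s→a→t (+1); total 2.
No residual s→t path; max flow = 2.
Certifying cut of size 2: {s→a, s→t}.

2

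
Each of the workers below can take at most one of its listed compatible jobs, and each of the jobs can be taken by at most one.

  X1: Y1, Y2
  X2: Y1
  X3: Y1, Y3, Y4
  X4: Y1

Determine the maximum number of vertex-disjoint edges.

Unit-capacity flow: source→left, listed edges, right→sink; max matching = max flow.
Augmenting path X1→Y1 (+1); matched 1.
Augmenting path X3→Y3 (+1); matched 2.
Augmenting path X2→Y1→X1→Y2 (+1); matched 3.
No augmenting path remains; maximum matching = 3.
König certificate: {X1, X3, Y1} is a vertex cover of size 3 (every listed pair touches it), so no matching can be larger.

3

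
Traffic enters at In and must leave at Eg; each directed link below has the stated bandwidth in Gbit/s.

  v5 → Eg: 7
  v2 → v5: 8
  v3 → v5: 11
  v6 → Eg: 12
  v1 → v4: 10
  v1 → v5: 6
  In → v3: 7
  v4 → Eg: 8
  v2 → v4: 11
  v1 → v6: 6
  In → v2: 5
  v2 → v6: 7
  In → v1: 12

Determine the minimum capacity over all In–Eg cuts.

Augment In→v1→v4→Eg: bottleneck 8, flow now 8.
Augment In→v1→v5→Eg: bottleneck 4, flow now 12.
Augment In→v2→v5→Eg: bottleneck 3, flow now 15.
Augment In→v2→v6→Eg: bottleneck 2, flow now 17.
Augment In→v3→v5→v1→v6→Eg: bottleneck 4, flow now 21. (uses reverse residual edge)
Augment In→v3→v5→v2→v6→Eg: bottleneck 3, flow now 24. (uses reverse residual edge)
No augmenting path remains; maximum flow = 24.
By max-flow min-cut, the minimum cut capacity equals the max flow.
In the residual graph, reachable from In: {In}.
Min-cut edges: In→v1 (12), In→v2 (5), In→v3 (7); capacity 12 + 5 + 7 = 24.

24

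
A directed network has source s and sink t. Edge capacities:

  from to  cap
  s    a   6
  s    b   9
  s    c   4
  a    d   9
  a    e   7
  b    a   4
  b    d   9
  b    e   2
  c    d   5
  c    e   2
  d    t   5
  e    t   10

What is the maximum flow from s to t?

15

Augment s→a→d→t: bottleneck 5, flow now 5.
Augment s→a→e→t: bottleneck 1, flow now 6.
Augment s→b→e→t: bottleneck 2, flow now 8.
Augment s→c→e→t: bottleneck 2, flow now 10.
Augment s→b→a→e→t: bottleneck 4, flow now 14.
Augment s→b→d→a→e→t: bottleneck 1, flow now 15. (uses reverse residual edge)
No augmenting path remains; maximum flow = 15.
In the residual graph, reachable from s: {s, a, b, c, d, e}.
Min-cut edges: d→t (5), e→t (10); capacity 5 + 10 = 15.
This cut is saturated, so no flow can exceed 15.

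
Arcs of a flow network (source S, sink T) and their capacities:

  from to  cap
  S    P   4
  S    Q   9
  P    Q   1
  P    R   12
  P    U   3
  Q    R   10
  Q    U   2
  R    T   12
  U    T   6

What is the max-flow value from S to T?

Augment S→P→R→T: bottleneck 4, flow now 4.
Augment S→Q→R→T: bottleneck 8, flow now 12.
Augment S→Q→U→T: bottleneck 1, flow now 13.
No augmenting path remains; maximum flow = 13.
In the residual graph, reachable from S: {S}.
Min-cut edges: S→P (4), S→Q (9); capacity 4 + 9 = 13.
This cut is saturated, so no flow can exceed 13.

13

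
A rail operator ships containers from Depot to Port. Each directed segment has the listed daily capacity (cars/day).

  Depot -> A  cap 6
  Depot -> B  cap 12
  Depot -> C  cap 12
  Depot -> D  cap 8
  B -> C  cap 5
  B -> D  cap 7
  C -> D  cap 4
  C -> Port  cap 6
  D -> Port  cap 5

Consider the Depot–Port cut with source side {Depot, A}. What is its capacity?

Edges leaving {Depot, A}: Depot→B (12), Depot→C (12), Depot→D (8).
Cut capacity = 12 + 12 + 8 = 32.

32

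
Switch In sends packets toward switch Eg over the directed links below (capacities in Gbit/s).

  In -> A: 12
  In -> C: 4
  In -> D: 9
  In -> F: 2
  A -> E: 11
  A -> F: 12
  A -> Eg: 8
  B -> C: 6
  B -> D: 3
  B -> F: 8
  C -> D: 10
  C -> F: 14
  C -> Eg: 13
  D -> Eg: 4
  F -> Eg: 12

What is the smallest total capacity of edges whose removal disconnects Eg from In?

Augment In→A→Eg: bottleneck 8, flow now 8.
Augment In→C→Eg: bottleneck 4, flow now 12.
Augment In→D→Eg: bottleneck 4, flow now 16.
Augment In→F→Eg: bottleneck 2, flow now 18.
Augment In→A→F→Eg: bottleneck 4, flow now 22.
No augmenting path remains; maximum flow = 22.
By max-flow min-cut, the minimum cut capacity equals the max flow.
In the residual graph, reachable from In: {In, D}.
Min-cut edges: In→A (12), In→C (4), In→F (2), D→Eg (4); capacity 12 + 4 + 2 + 4 = 22.

22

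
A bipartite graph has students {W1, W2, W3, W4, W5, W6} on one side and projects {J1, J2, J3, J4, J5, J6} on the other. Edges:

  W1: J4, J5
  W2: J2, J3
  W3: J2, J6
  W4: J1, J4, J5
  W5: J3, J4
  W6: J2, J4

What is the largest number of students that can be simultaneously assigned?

Unit-capacity flow: source→left, listed edges, right→sink; max matching = max flow.
Augmenting path W1→J4 (+1); matched 1.
Augmenting path W2→J2 (+1); matched 2.
Augmenting path W3→J6 (+1); matched 3.
Augmenting path W4→J1 (+1); matched 4.
Augmenting path W5→J3 (+1); matched 5.
Augmenting path W6→J4→W1→J5 (+1); matched 6.
No augmenting path remains; maximum matching = 6.
König certificate: {W1, W2, W3, W4, W5, W6} is a vertex cover of size 6 (every listed pair touches it), so no matching can be larger.

6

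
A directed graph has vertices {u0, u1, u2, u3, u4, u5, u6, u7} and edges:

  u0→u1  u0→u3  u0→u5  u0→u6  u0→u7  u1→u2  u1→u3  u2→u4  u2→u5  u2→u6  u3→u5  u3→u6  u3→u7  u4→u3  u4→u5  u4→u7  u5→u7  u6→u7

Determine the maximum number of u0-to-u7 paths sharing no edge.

Assign every edge capacity 1; by Menger, the answer equals the max flow.
Path u0→u7 (+1); total 1.
Path u0→u3→u7 (+1); total 2.
Path u0→u5→u7 (+1); total 3.
Path u0→u6→u7 (+1); total 4.
Path u0→u1→u2→u4→u7 (+1); total 5.
No residual u0→u7 path; max flow = 5.
Certifying cut of size 5: {u0→u1, u0→u3, u0→u5, u0→u6, u0→u7}.

5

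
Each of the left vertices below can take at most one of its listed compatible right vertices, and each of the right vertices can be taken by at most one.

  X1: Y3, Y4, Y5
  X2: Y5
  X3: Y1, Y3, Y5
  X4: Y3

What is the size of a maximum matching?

Unit-capacity flow: source→left, listed edges, right→sink; max matching = max flow.
Augmenting path X1→Y3 (+1); matched 1.
Augmenting path X2→Y5 (+1); matched 2.
Augmenting path X3→Y1 (+1); matched 3.
Augmenting path X4→Y3→X1→Y4 (+1); matched 4.
No augmenting path remains; maximum matching = 4.
König certificate: {X1, X2, X3, X4} is a vertex cover of size 4 (every listed pair touches it), so no matching can be larger.

4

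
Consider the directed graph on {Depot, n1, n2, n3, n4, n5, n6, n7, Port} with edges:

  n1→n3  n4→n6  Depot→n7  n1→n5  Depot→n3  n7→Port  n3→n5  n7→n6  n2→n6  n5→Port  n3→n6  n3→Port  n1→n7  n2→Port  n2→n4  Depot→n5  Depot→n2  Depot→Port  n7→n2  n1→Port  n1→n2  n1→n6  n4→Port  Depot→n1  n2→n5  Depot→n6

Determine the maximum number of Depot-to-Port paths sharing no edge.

6

Assign every edge capacity 1; by Menger, the answer equals the max flow.
Path Depot→Port (+1); total 1.
Path Depot→n1→Port (+1); total 2.
Path Depot→n2→Port (+1); total 3.
Path Depot→n3→Port (+1); total 4.
Path Depot→n5→Port (+1); total 5.
Path Depot→n7→Port (+1); total 6.
No residual Depot→Port path; max flow = 6.
Certifying cut of size 6: {Depot→Port, Depot→n1, Depot→n2, Depot→n3, Depot→n5, Depot→n7}.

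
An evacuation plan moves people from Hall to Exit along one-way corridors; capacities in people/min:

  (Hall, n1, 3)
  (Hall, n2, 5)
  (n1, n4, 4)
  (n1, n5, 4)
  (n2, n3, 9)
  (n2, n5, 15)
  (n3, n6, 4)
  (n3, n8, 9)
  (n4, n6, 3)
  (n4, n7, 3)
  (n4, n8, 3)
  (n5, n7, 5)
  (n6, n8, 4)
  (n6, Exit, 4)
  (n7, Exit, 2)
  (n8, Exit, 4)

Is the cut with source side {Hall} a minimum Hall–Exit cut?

Yes — it is a minimum cut (capacity 8).

Given cut capacity: 3 + 5 = 8.
Augment Hall→n1→n4→n6→Exit: bottleneck 3, flow now 3.
Augment Hall→n2→n3→n6→Exit: bottleneck 1, flow now 4.
Augment Hall→n2→n3→n8→Exit: bottleneck 4, flow now 8.
No augmenting path remains; maximum flow = 8.
Cut capacity 8 equals the max flow, so it is a minimum cut.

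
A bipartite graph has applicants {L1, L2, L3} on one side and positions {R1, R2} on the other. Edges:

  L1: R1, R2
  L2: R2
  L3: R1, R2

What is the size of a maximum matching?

Unit-capacity flow: source→left, listed edges, right→sink; max matching = max flow.
Augmenting path L1→R1 (+1); matched 1.
Augmenting path L2→R2 (+1); matched 2.
No augmenting path remains; maximum matching = 2.
König certificate: {R1, R2} is a vertex cover of size 2 (every listed pair touches it), so no matching can be larger.

2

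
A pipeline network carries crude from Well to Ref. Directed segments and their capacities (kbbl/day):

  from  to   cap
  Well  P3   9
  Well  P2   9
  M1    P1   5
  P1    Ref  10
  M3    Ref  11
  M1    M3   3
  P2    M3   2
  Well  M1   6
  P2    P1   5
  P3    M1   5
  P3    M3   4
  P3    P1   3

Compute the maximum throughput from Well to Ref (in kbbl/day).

Augment Well→P2→P1→Ref: bottleneck 5, flow now 5.
Augment Well→P2→M3→Ref: bottleneck 2, flow now 7.
Augment Well→P3→P1→Ref: bottleneck 3, flow now 10.
Augment Well→P3→M3→Ref: bottleneck 4, flow now 14.
Augment Well→M1→P1→Ref: bottleneck 2, flow now 16.
Augment Well→M1→M3→Ref: bottleneck 3, flow now 19.
No augmenting path remains; maximum flow = 19.
In the residual graph, reachable from Well: {Well, P2, P3, M1, P1}.
Min-cut edges: P2→M3 (2), P3→M3 (4), M1→M3 (3), P1→Ref (10); capacity 2 + 4 + 3 + 10 = 19.
This cut is saturated, so no flow can exceed 19.

19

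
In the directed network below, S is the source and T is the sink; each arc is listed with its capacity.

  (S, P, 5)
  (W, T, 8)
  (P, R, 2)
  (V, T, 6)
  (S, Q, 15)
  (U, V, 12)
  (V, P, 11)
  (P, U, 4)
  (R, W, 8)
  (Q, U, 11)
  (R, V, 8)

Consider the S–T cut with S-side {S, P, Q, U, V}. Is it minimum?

Yes — it is a minimum cut (capacity 8).

Given cut capacity: 2 + 6 = 8.
Augment S→P→R→V→T: bottleneck 2, flow now 2.
Augment S→P→U→V→T: bottleneck 3, flow now 5.
Augment S→Q→U→V→T: bottleneck 1, flow now 6.
Augment S→Q→U→V→R→W→T: bottleneck 2, flow now 8. (uses reverse residual edge)
No augmenting path remains; maximum flow = 8.
Cut capacity 8 equals the max flow, so it is a minimum cut.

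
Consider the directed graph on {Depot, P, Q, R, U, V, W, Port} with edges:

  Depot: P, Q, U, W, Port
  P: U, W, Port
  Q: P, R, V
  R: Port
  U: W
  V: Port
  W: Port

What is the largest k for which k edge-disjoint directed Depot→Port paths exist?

4

Assign every edge capacity 1; by Menger, the answer equals the max flow.
Path Depot→Port (+1); total 1.
Path Depot→P→Port (+1); total 2.
Path Depot→W→Port (+1); total 3.
Path Depot→Q→R→Port (+1); total 4.
No residual Depot→Port path; max flow = 4.
Certifying cut of size 4: {Depot→P, Depot→Port, Depot→Q, W→Port}.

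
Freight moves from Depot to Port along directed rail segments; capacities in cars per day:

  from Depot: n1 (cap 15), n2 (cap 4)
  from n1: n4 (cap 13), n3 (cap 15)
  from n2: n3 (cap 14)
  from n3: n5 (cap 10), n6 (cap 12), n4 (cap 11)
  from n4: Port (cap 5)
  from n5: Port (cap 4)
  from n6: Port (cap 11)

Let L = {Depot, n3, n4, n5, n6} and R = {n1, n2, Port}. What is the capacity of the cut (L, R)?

39

Edges leaving {Depot, n3, n4, n5, n6}: Depot→n1 (15), Depot→n2 (4), n4→Port (5), n5→Port (4), n6→Port (11).
Cut capacity = 15 + 4 + 5 + 4 + 11 = 39.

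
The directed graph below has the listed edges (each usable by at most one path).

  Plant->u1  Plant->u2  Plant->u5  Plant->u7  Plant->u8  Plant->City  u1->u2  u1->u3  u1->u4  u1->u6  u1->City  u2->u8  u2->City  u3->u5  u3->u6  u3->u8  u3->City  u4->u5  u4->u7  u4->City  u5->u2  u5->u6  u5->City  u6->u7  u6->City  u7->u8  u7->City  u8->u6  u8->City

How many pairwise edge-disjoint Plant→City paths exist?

Assign every edge capacity 1; by Menger, the answer equals the max flow.
Path Plant→City (+1); total 1.
Path Plant→u1→City (+1); total 2.
Path Plant→u2→City (+1); total 3.
Path Plant→u5→City (+1); total 4.
Path Plant→u7→City (+1); total 5.
Path Plant→u8→City (+1); total 6.
No residual Plant→City path; max flow = 6.
Certifying cut of size 6: {Plant→City, Plant→u1, Plant→u2, Plant→u5, Plant→u7, Plant→u8}.

6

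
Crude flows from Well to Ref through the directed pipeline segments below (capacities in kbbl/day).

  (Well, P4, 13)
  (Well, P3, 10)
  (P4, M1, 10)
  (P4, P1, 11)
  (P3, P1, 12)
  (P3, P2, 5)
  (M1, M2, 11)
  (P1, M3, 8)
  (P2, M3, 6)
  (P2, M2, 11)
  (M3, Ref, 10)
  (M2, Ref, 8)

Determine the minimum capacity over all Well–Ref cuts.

18

Augment Well→P4→M1→M2→Ref: bottleneck 8, flow now 8.
Augment Well→P4→P1→M3→Ref: bottleneck 5, flow now 13.
Augment Well→P3→P1→M3→Ref: bottleneck 3, flow now 16.
Augment Well→P3→P2→M3→Ref: bottleneck 2, flow now 18.
No augmenting path remains; maximum flow = 18.
By max-flow min-cut, the minimum cut capacity equals the max flow.
In the residual graph, reachable from Well: {Well, P4, P3, M1, P1, P2, M3, M2}.
Min-cut edges: M3→Ref (10), M2→Ref (8); capacity 10 + 8 = 18.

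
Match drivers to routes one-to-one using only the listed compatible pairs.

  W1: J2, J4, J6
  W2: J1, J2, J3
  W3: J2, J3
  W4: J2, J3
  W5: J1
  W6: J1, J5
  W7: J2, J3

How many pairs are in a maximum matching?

Unit-capacity flow: source→left, listed edges, right→sink; max matching = max flow.
Augmenting path W1→J2 (+1); matched 1.
Augmenting path W2→J1 (+1); matched 2.
Augmenting path W3→J3 (+1); matched 3.
Augmenting path W6→J5 (+1); matched 4.
Augmenting path W4→J2→W1→J4 (+1); matched 5.
No augmenting path remains; maximum matching = 5.
König certificate: {W1, W6, J1, J2, J3} is a vertex cover of size 5 (every listed pair touches it), so no matching can be larger.

5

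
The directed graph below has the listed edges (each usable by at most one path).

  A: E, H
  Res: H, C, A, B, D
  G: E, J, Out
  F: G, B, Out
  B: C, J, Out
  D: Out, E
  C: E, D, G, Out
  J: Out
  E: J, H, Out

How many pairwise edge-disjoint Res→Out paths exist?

4

Assign every edge capacity 1; by Menger, the answer equals the max flow.
Path Res→B→Out (+1); total 1.
Path Res→C→Out (+1); total 2.
Path Res→D→Out (+1); total 3.
Path Res→A→E→Out (+1); total 4.
No residual Res→Out path; max flow = 4.
Certifying cut of size 4: {Res→A, Res→B, Res→C, Res→D}.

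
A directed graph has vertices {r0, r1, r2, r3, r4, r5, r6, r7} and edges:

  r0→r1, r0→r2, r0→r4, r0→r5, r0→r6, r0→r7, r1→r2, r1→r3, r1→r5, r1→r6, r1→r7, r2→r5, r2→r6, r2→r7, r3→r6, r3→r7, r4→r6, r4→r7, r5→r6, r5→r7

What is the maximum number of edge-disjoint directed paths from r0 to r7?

5

Assign every edge capacity 1; by Menger, the answer equals the max flow.
Path r0→r7 (+1); total 1.
Path r0→r1→r7 (+1); total 2.
Path r0→r2→r7 (+1); total 3.
Path r0→r4→r7 (+1); total 4.
Path r0→r5→r7 (+1); total 5.
No residual r0→r7 path; max flow = 5.
Certifying cut of size 5: {r0→r1, r0→r2, r0→r4, r0→r5, r0→r7}.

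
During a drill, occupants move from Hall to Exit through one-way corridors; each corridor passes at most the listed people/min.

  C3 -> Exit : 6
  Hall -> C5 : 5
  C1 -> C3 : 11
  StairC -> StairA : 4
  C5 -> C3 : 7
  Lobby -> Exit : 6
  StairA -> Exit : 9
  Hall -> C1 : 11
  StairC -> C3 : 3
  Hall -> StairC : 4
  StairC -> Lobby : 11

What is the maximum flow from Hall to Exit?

Augment Hall→C5→C3→Exit: bottleneck 5, flow now 5.
Augment Hall→StairC→StairA→Exit: bottleneck 4, flow now 9.
Augment Hall→C1→C3→Exit: bottleneck 1, flow now 10.
No augmenting path remains; maximum flow = 10.
In the residual graph, reachable from Hall: {Hall, C5, C1, C3}.
Min-cut edges: Hall→StairC (4), C3→Exit (6); capacity 4 + 6 = 10.
This cut is saturated, so no flow can exceed 10.

10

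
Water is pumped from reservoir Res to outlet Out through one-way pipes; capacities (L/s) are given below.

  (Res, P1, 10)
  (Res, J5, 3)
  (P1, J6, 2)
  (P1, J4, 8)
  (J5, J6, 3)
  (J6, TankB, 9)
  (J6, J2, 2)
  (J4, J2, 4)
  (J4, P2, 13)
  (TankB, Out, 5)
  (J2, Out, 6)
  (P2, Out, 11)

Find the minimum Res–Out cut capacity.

13

Augment Res→P1→J6→TankB→Out: bottleneck 2, flow now 2.
Augment Res→P1→J4→J2→Out: bottleneck 4, flow now 6.
Augment Res→P1→J4→P2→Out: bottleneck 4, flow now 10.
Augment Res→J5→J6→TankB→Out: bottleneck 3, flow now 13.
No augmenting path remains; maximum flow = 13.
By max-flow min-cut, the minimum cut capacity equals the max flow.
In the residual graph, reachable from Res: {Res}.
Min-cut edges: Res→P1 (10), Res→J5 (3); capacity 10 + 3 = 13.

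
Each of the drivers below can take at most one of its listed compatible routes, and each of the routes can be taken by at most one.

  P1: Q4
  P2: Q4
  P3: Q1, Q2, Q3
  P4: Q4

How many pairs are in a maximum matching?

2

Unit-capacity flow: source→left, listed edges, right→sink; max matching = max flow.
Augmenting path P1→Q4 (+1); matched 1.
Augmenting path P3→Q1 (+1); matched 2.
No augmenting path remains; maximum matching = 2.
König certificate: {P3, Q4} is a vertex cover of size 2 (every listed pair touches it), so no matching can be larger.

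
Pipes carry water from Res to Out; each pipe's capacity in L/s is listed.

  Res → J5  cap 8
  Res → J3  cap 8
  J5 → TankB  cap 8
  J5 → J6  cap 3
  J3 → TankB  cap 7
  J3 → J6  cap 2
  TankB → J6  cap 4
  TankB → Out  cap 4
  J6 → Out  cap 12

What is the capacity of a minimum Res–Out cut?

Augment Res→J5→TankB→Out: bottleneck 4, flow now 4.
Augment Res→J5→J6→Out: bottleneck 3, flow now 7.
Augment Res→J3→J6→Out: bottleneck 2, flow now 9.
Augment Res→J5→TankB→J6→Out: bottleneck 1, flow now 10.
Augment Res→J3→TankB→J6→Out: bottleneck 3, flow now 13.
No augmenting path remains; maximum flow = 13.
By max-flow min-cut, the minimum cut capacity equals the max flow.
In the residual graph, reachable from Res: {Res, J5, J3, TankB}.
Min-cut edges: J5→J6 (3), J3→J6 (2), TankB→J6 (4), TankB→Out (4); capacity 3 + 2 + 4 + 4 = 13.

13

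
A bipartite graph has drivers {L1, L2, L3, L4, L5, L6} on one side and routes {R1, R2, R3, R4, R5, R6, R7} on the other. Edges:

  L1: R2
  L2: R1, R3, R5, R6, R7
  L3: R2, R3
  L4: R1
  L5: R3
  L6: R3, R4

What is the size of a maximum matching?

5

Unit-capacity flow: source→left, listed edges, right→sink; max matching = max flow.
Augmenting path L1→R2 (+1); matched 1.
Augmenting path L2→R1 (+1); matched 2.
Augmenting path L3→R3 (+1); matched 3.
Augmenting path L6→R4 (+1); matched 4.
Augmenting path L4→R1→L2→R5 (+1); matched 5.
No augmenting path remains; maximum matching = 5.
König certificate: {L2, L4, L6, R2, R3} is a vertex cover of size 5 (every listed pair touches it), so no matching can be larger.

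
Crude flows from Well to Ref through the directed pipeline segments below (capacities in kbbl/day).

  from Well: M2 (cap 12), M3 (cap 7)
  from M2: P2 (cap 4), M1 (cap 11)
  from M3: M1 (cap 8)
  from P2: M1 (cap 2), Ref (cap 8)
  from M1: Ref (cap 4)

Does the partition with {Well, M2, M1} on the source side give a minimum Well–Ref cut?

Given cut capacity: 7 + 4 + 4 = 15.
Augment Well→M2→P2→Ref: bottleneck 4, flow now 4.
Augment Well→M2→M1→Ref: bottleneck 4, flow now 8.
No augmenting path remains; maximum flow = 8.
In the residual graph, reachable from Well: {Well, M2, M3, M1}.
Min-cut edges: M2→P2 (4), M1→Ref (4); capacity 4 + 4 = 8.
Cut capacity 15 exceeds the max flow 8, so it is not minimum.

No — its capacity is 15, but the minimum cut has capacity 8.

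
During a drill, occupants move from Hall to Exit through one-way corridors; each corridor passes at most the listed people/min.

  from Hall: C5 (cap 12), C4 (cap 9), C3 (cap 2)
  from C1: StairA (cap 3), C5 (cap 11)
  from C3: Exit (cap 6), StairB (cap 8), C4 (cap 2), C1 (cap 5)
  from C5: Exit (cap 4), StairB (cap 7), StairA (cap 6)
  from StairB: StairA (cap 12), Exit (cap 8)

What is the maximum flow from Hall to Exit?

13

Augment Hall→C3→Exit: bottleneck 2, flow now 2.
Augment Hall→C5→Exit: bottleneck 4, flow now 6.
Augment Hall→C5→StairB→Exit: bottleneck 7, flow now 13.
No augmenting path remains; maximum flow = 13.
In the residual graph, reachable from Hall: {Hall, C4, C5, StairA}.
Min-cut edges: Hall→C3 (2), C5→StairB (7), C5→Exit (4); capacity 2 + 7 + 4 = 13.
This cut is saturated, so no flow can exceed 13.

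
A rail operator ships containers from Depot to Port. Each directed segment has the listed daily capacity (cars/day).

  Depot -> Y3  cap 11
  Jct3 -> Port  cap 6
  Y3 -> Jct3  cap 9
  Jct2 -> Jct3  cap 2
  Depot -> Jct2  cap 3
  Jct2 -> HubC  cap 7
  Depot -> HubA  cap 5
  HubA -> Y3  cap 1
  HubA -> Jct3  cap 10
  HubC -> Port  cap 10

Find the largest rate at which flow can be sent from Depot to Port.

Augment Depot→HubA→Jct3→Port: bottleneck 5, flow now 5.
Augment Depot→Y3→Jct3→Port: bottleneck 1, flow now 6.
Augment Depot→Jct2→HubC→Port: bottleneck 3, flow now 9.
No augmenting path remains; maximum flow = 9.
In the residual graph, reachable from Depot: {Depot, HubA, Y3, Jct3}.
Min-cut edges: Depot→Jct2 (3), Jct3→Port (6); capacity 3 + 6 = 9.
This cut is saturated, so no flow can exceed 9.

9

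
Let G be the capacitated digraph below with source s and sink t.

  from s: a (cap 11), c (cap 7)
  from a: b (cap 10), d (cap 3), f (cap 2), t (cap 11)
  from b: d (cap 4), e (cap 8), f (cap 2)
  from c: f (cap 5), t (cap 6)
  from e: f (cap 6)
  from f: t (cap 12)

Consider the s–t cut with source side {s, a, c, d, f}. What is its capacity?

39

Edges leaving {s, a, c, d, f}: a→b (10), a→t (11), c→t (6), f→t (12).
Cut capacity = 10 + 11 + 6 + 12 = 39.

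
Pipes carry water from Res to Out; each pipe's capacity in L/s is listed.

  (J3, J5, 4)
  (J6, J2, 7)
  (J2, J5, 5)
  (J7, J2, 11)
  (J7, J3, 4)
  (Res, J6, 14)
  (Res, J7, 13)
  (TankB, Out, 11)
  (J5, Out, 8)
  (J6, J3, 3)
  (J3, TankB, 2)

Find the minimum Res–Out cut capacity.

10

Augment Res→J6→J3→TankB→Out: bottleneck 2, flow now 2.
Augment Res→J6→J3→J5→Out: bottleneck 1, flow now 3.
Augment Res→J6→J2→J5→Out: bottleneck 5, flow now 8.
Augment Res→J7→J3→J5→Out: bottleneck 2, flow now 10.
No augmenting path remains; maximum flow = 10.
By max-flow min-cut, the minimum cut capacity equals the max flow.
In the residual graph, reachable from Res: {Res, J6, J7, J3, J2, J5}.
Min-cut edges: J3→TankB (2), J5→Out (8); capacity 2 + 8 = 10.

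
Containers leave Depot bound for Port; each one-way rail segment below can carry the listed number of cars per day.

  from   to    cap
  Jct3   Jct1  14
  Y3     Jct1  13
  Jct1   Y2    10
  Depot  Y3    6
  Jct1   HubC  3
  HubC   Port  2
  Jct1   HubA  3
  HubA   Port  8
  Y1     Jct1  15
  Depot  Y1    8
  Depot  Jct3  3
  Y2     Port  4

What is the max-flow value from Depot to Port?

9

Augment Depot→Y1→Jct1→HubC→Port: bottleneck 2, flow now 2.
Augment Depot→Y1→Jct1→Y2→Port: bottleneck 4, flow now 6.
Augment Depot→Y1→Jct1→HubA→Port: bottleneck 2, flow now 8.
Augment Depot→Jct3→Jct1→HubA→Port: bottleneck 1, flow now 9.
No augmenting path remains; maximum flow = 9.
In the residual graph, reachable from Depot: {Depot, Y1, Jct3, Y3, Jct1, HubC, Y2}.
Min-cut edges: Jct1→HubA (3), HubC→Port (2), Y2→Port (4); capacity 3 + 2 + 4 = 9.
This cut is saturated, so no flow can exceed 9.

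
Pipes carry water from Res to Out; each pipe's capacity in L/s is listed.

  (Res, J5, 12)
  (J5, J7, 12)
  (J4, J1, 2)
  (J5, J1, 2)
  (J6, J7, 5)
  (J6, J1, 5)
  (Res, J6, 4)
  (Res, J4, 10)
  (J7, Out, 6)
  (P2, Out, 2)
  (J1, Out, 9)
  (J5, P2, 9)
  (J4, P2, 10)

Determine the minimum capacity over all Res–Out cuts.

16

Augment Res→J4→P2→Out: bottleneck 2, flow now 2.
Augment Res→J4→J1→Out: bottleneck 2, flow now 4.
Augment Res→J5→J1→Out: bottleneck 2, flow now 6.
Augment Res→J5→J7→Out: bottleneck 6, flow now 12.
Augment Res→J6→J1→Out: bottleneck 4, flow now 16.
No augmenting path remains; maximum flow = 16.
By max-flow min-cut, the minimum cut capacity equals the max flow.
In the residual graph, reachable from Res: {Res, J4, J5, P2, J7}.
Min-cut edges: Res→J6 (4), J4→J1 (2), J5→J1 (2), P2→Out (2), J7→Out (6); capacity 4 + 2 + 2 + 2 + 6 = 16.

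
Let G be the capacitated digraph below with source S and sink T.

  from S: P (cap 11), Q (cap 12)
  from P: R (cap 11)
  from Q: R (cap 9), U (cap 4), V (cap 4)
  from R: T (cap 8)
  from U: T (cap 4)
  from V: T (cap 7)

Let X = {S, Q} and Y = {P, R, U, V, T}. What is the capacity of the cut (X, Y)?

28

Edges leaving {S, Q}: S→P (11), Q→R (9), Q→U (4), Q→V (4).
Cut capacity = 11 + 9 + 4 + 4 = 28.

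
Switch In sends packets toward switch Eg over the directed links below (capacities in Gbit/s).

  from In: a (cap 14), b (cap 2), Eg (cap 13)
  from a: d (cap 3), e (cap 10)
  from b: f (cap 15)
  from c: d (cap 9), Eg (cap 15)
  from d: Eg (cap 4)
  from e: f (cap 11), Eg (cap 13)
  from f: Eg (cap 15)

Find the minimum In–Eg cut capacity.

28

Augment In→Eg: bottleneck 13, flow now 13.
Augment In→a→d→Eg: bottleneck 3, flow now 16.
Augment In→a→e→Eg: bottleneck 10, flow now 26.
Augment In→b→f→Eg: bottleneck 2, flow now 28.
No augmenting path remains; maximum flow = 28.
By max-flow min-cut, the minimum cut capacity equals the max flow.
In the residual graph, reachable from In: {In, a}.
Min-cut edges: In→b (2), In→Eg (13), a→d (3), a→e (10); capacity 2 + 13 + 3 + 10 = 28.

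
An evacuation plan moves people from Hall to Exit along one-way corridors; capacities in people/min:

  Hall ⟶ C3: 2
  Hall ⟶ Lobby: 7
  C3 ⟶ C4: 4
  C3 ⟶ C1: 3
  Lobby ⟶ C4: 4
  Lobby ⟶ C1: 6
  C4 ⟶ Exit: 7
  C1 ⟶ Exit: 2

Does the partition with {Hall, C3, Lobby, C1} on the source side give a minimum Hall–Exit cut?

No — its capacity is 10, but the minimum cut has capacity 8.

Given cut capacity: 4 + 4 + 2 = 10.
Augment Hall→C3→C4→Exit: bottleneck 2, flow now 2.
Augment Hall→Lobby→C4→Exit: bottleneck 4, flow now 6.
Augment Hall→Lobby→C1→Exit: bottleneck 2, flow now 8.
No augmenting path remains; maximum flow = 8.
In the residual graph, reachable from Hall: {Hall, Lobby, C1}.
Min-cut edges: Hall→C3 (2), Lobby→C4 (4), C1→Exit (2); capacity 2 + 4 + 2 = 8.
Cut capacity 10 exceeds the max flow 8, so it is not minimum.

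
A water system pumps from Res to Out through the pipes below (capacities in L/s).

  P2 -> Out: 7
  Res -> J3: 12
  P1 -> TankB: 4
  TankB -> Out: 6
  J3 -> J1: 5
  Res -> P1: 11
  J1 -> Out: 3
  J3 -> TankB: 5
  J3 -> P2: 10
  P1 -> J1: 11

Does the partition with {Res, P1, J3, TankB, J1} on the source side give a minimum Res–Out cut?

Given cut capacity: 10 + 6 + 3 = 19.
Augment Res→P1→TankB→Out: bottleneck 4, flow now 4.
Augment Res→P1→J1→Out: bottleneck 3, flow now 7.
Augment Res→J3→P2→Out: bottleneck 7, flow now 14.
Augment Res→J3→TankB→Out: bottleneck 2, flow now 16.
No augmenting path remains; maximum flow = 16.
In the residual graph, reachable from Res: {Res, P1, J3, P2, TankB, J1}.
Min-cut edges: P2→Out (7), TankB→Out (6), J1→Out (3); capacity 7 + 6 + 3 = 16.
Cut capacity 19 exceeds the max flow 16, so it is not minimum.

No — its capacity is 19, but the minimum cut has capacity 16.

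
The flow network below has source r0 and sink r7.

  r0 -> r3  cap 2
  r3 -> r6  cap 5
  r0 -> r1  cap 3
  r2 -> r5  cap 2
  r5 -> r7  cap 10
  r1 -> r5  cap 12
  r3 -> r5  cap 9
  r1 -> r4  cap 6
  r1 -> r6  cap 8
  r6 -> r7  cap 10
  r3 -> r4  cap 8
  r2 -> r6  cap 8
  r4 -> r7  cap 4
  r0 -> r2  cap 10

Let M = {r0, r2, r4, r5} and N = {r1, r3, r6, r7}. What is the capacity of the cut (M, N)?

Edges leaving {r0, r2, r4, r5}: r0→r1 (3), r0→r3 (2), r2→r6 (8), r4→r7 (4), r5→r7 (10).
Cut capacity = 3 + 2 + 8 + 4 + 10 = 27.

27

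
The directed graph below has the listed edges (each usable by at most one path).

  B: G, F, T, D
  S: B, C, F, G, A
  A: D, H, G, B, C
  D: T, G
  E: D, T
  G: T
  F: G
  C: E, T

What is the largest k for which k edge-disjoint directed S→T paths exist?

Assign every edge capacity 1; by Menger, the answer equals the max flow.
Path S→B→T (+1); total 1.
Path S→C→T (+1); total 2.
Path S→G→T (+1); total 3.
Path S→A→D→T (+1); total 4.
No residual S→T path; max flow = 4.
Certifying cut of size 4: {G→T, S→A, S→B, S→C}.

4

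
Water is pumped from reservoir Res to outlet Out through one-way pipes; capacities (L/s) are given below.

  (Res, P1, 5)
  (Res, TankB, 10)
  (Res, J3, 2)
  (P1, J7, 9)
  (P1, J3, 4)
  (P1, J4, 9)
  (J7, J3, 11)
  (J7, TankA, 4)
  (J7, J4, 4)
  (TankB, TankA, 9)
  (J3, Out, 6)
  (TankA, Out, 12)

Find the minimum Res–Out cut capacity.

Augment Res→J3→Out: bottleneck 2, flow now 2.
Augment Res→P1→J3→Out: bottleneck 4, flow now 6.
Augment Res→TankB→TankA→Out: bottleneck 9, flow now 15.
Augment Res→P1→J7→TankA→Out: bottleneck 1, flow now 16.
No augmenting path remains; maximum flow = 16.
By max-flow min-cut, the minimum cut capacity equals the max flow.
In the residual graph, reachable from Res: {Res, TankB}.
Min-cut edges: Res→P1 (5), Res→J3 (2), TankB→TankA (9); capacity 5 + 2 + 9 = 16.

16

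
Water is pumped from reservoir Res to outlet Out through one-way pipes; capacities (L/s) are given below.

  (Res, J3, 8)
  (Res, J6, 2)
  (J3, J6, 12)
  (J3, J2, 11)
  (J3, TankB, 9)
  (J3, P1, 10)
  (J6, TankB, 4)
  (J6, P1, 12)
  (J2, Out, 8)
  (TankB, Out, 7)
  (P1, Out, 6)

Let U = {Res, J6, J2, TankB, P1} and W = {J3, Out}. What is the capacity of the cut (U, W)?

Edges leaving {Res, J6, J2, TankB, P1}: Res→J3 (8), J2→Out (8), TankB→Out (7), P1→Out (6).
Cut capacity = 8 + 8 + 7 + 6 = 29.

29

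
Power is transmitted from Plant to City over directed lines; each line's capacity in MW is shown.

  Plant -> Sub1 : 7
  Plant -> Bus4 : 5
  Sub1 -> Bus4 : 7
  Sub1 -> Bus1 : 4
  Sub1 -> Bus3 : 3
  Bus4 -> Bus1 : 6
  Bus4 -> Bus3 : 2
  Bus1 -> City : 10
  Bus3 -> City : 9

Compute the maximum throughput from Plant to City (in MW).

12

Augment Plant→Sub1→Bus1→City: bottleneck 4, flow now 4.
Augment Plant→Sub1→Bus3→City: bottleneck 3, flow now 7.
Augment Plant→Bus4→Bus1→City: bottleneck 5, flow now 12.
No augmenting path remains; maximum flow = 12.
In the residual graph, reachable from Plant: {Plant}.
Min-cut edges: Plant→Sub1 (7), Plant→Bus4 (5); capacity 7 + 5 = 12.
This cut is saturated, so no flow can exceed 12.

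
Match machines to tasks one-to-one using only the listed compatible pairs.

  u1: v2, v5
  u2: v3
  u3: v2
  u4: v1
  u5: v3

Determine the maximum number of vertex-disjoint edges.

4

Unit-capacity flow: source→left, listed edges, right→sink; max matching = max flow.
Augmenting path u1→v2 (+1); matched 1.
Augmenting path u2→v3 (+1); matched 2.
Augmenting path u4→v1 (+1); matched 3.
Augmenting path u3→v2→u1→v5 (+1); matched 4.
No augmenting path remains; maximum matching = 4.
König certificate: {u1, u3, u4, v3} is a vertex cover of size 4 (every listed pair touches it), so no matching can be larger.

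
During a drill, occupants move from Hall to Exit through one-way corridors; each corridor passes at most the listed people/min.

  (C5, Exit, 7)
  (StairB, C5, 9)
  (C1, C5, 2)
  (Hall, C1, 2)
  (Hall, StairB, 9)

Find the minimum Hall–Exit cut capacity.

7

Augment Hall→C1→C5→Exit: bottleneck 2, flow now 2.
Augment Hall→StairB→C5→Exit: bottleneck 5, flow now 7.
No augmenting path remains; maximum flow = 7.
By max-flow min-cut, the minimum cut capacity equals the max flow.
In the residual graph, reachable from Hall: {Hall, C1, StairB, C5}.
Min-cut edges: C5→Exit (7); capacity 7 = 7.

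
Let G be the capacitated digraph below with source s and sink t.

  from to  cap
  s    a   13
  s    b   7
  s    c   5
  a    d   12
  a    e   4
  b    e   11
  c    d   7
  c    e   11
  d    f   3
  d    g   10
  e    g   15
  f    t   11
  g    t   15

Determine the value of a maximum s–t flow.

18

Augment s→a→d→f→t: bottleneck 3, flow now 3.
Augment s→a→d→g→t: bottleneck 9, flow now 12.
Augment s→a→e→g→t: bottleneck 1, flow now 13.
Augment s→b→e→g→t: bottleneck 5, flow now 18.
No augmenting path remains; maximum flow = 18.
In the residual graph, reachable from s: {s, a, b, c, d, e, g}.
Min-cut edges: d→f (3), g→t (15); capacity 3 + 15 = 18.
This cut is saturated, so no flow can exceed 18.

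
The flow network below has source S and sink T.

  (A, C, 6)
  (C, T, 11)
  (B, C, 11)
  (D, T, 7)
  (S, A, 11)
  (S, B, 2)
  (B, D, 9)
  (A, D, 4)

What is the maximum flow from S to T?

Augment S→A→C→T: bottleneck 6, flow now 6.
Augment S→A→D→T: bottleneck 4, flow now 10.
Augment S→B→C→T: bottleneck 2, flow now 12.
No augmenting path remains; maximum flow = 12.
In the residual graph, reachable from S: {S, A}.
Min-cut edges: S→B (2), A→C (6), A→D (4); capacity 2 + 6 + 4 = 12.
This cut is saturated, so no flow can exceed 12.

12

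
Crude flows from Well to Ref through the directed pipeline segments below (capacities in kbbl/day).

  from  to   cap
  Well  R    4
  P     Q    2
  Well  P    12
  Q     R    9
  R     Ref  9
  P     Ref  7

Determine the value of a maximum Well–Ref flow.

Augment Well→P→Ref: bottleneck 7, flow now 7.
Augment Well→R→Ref: bottleneck 4, flow now 11.
Augment Well→P→Q→R→Ref: bottleneck 2, flow now 13.
No augmenting path remains; maximum flow = 13.
In the residual graph, reachable from Well: {Well, P}.
Min-cut edges: Well→R (4), P→Q (2), P→Ref (7); capacity 4 + 2 + 7 = 13.
This cut is saturated, so no flow can exceed 13.

13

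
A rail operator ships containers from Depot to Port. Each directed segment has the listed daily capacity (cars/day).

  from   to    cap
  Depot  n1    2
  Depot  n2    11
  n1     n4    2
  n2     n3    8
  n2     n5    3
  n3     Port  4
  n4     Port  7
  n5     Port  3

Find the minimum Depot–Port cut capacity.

9

Augment Depot→n1→n4→Port: bottleneck 2, flow now 2.
Augment Depot→n2→n3→Port: bottleneck 4, flow now 6.
Augment Depot→n2→n5→Port: bottleneck 3, flow now 9.
No augmenting path remains; maximum flow = 9.
By max-flow min-cut, the minimum cut capacity equals the max flow.
In the residual graph, reachable from Depot: {Depot, n2, n3}.
Min-cut edges: Depot→n1 (2), n2→n5 (3), n3→Port (4); capacity 2 + 3 + 4 = 9.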